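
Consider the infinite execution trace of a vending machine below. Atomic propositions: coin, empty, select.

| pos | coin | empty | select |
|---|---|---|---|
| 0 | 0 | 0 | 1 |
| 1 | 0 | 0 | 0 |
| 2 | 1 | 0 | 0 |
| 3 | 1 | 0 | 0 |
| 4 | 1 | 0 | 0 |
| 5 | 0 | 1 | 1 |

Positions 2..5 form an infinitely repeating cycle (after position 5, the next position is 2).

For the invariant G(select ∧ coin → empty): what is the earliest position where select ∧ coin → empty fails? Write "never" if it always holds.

select ∧ coin → empty holds at every position 0..5, and those are all the positions the trace ever visits, so the invariant G(select ∧ coin → empty) is never violated.

never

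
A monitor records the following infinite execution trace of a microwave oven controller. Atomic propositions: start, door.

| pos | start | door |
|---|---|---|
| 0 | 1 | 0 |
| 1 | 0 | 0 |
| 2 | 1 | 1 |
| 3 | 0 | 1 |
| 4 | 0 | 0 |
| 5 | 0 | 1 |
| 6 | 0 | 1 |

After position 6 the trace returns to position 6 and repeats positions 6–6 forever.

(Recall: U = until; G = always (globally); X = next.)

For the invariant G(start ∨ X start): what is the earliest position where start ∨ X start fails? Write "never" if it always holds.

Check start ∨ X start at each position in order: 0 ✓, 1 ✓, 2 ✓.
At position 3 the labels are {door} and the next position 4 has {}, so start ∨ X start is false there. This is the first violation.

3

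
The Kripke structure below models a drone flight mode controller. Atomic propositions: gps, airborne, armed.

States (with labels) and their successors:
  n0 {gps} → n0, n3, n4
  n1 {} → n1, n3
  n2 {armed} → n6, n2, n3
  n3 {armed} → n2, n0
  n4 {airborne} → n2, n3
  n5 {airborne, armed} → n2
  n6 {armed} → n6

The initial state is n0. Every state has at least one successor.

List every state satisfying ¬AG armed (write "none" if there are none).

States satisfying armed: {n2, n3, n5, n6}.
States satisfying AG armed: {n6}.
States satisfying ¬AG armed: {n0, n1, n2, n3, n4, n5}.

{n0, n1, n2, n3, n4, n5}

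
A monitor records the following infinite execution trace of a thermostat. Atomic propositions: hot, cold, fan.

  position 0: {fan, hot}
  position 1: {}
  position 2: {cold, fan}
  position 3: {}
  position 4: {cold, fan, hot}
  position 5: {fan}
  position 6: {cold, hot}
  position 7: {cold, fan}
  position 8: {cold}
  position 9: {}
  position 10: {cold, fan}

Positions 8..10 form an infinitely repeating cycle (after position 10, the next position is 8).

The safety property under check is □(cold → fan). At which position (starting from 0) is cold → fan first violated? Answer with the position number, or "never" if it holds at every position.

Check cold → fan at each position in order: 0 ✓, 1 ✓, 2 ✓, 3 ✓, 4 ✓, 5 ✓.
At position 6 the labels are {cold, hot}, so cold → fan is false there. This is the first violation.

6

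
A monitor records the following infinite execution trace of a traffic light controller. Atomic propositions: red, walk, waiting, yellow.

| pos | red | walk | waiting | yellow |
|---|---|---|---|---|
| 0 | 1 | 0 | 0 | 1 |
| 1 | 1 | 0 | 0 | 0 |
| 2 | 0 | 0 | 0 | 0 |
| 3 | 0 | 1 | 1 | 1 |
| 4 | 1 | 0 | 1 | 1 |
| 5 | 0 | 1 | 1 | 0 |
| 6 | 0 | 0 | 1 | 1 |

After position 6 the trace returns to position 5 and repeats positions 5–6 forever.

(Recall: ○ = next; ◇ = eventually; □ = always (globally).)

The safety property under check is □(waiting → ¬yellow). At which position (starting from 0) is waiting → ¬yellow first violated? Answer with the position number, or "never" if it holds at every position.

Check waiting → ¬yellow at each position in order: 0 ✓, 1 ✓, 2 ✓.
At position 3 the labels are {waiting, walk, yellow}, so waiting → ¬yellow is false there. This is the first violation.

3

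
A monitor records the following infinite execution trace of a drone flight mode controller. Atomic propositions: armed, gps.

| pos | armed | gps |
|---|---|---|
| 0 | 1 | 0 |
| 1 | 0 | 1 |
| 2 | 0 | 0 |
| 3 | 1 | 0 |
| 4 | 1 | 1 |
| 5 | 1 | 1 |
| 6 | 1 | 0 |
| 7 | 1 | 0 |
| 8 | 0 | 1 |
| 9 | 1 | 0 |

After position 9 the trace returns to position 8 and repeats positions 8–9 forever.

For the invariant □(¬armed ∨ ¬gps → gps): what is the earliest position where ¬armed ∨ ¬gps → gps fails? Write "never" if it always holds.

At position 0 the labels are {armed}, so ¬armed ∨ ¬gps → gps is false there. This is the first violation.

0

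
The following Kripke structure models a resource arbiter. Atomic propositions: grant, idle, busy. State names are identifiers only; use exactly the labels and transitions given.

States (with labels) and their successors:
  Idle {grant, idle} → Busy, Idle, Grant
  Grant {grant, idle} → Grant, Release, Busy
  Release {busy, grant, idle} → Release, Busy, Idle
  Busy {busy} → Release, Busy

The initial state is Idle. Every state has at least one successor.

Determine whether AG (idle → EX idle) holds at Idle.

Yes

States satisfying idle → EX idle: {Idle, Grant, Release, Busy}.
States satisfying AG (idle → EX idle): {Idle, Grant, Release, Busy}.
Every state reachable from Idle satisfies idle → EX idle.
Idle ∈ Sat(AG (idle → EX idle)).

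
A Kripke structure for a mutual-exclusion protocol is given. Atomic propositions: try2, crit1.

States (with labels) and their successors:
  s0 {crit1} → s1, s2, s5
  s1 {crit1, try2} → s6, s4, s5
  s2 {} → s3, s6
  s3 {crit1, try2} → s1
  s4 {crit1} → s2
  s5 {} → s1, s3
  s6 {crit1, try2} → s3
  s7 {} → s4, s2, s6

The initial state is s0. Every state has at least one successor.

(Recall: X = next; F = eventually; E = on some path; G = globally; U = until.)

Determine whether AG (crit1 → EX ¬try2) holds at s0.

States satisfying crit1 → EX ¬try2: {s0, s1, s2, s4, s5, s7}.
States satisfying AG (crit1 → EX ¬try2): ∅.
s3 is reachable from s0 and violates crit1 → EX ¬try2, so AG fails at s0.
s0 ∉ Sat(AG (crit1 → EX ¬try2)).

Does not hold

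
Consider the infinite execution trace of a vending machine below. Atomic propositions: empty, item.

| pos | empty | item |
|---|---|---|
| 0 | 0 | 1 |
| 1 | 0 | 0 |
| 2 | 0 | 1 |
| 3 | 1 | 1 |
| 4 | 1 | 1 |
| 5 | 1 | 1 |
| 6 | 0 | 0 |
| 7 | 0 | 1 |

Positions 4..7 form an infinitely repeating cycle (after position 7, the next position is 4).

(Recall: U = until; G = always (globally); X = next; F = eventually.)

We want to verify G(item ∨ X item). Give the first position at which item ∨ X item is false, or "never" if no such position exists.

never

item ∨ X item holds at every position 0..7, and those are all the positions the trace ever visits, so the invariant G(item ∨ X item) is never violated.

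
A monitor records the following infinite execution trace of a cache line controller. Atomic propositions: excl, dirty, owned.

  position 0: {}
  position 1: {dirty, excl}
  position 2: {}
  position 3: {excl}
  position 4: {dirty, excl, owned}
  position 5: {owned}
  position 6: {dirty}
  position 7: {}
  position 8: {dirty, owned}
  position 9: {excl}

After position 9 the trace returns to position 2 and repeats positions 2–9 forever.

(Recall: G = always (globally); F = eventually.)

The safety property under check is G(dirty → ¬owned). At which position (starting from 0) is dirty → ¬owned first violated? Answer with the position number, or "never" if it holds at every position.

4

Check dirty → ¬owned at each position in order: 0 ✓, 1 ✓, 2 ✓, 3 ✓.
At position 4 the labels are {dirty, excl, owned}, so dirty → ¬owned is false there. This is the first violation.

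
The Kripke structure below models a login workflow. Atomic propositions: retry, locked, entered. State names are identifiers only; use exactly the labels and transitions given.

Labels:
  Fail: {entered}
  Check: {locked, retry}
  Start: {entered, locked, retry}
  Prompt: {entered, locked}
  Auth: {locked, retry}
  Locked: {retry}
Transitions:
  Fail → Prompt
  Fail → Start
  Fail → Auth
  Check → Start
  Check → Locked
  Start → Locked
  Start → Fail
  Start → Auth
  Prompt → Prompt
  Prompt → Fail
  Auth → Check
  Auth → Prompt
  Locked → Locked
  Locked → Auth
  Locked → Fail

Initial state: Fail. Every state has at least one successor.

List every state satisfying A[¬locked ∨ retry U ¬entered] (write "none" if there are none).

{Check, Auth, Locked}

States satisfying ¬locked ∨ retry: {Fail, Check, Start, Auth, Locked}.
States satisfying ¬entered: {Check, Auth, Locked}.
States satisfying A[¬locked ∨ retry U ¬entered]: {Check, Auth, Locked}.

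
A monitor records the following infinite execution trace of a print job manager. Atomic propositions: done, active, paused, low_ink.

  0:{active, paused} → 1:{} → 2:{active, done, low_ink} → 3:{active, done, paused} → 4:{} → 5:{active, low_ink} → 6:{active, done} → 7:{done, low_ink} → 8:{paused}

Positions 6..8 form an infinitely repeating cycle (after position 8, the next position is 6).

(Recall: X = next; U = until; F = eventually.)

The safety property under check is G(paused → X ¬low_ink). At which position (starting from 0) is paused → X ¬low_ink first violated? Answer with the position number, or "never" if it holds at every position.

paused → X ¬low_ink holds at every position 0..8, and those are all the positions the trace ever visits, so the invariant G(paused → X ¬low_ink) is never violated.

never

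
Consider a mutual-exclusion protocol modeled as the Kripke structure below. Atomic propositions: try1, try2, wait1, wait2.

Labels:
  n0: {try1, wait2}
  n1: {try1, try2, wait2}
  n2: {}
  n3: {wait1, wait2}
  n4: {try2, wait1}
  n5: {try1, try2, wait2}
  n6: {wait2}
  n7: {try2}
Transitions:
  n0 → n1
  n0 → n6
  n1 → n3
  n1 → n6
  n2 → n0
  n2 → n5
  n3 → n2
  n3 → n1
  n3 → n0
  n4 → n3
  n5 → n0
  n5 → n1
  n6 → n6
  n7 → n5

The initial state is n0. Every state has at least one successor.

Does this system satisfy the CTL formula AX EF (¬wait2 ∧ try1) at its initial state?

States satisfying EF (¬wait2 ∧ try1): ∅.
States satisfying AX EF (¬wait2 ∧ try1): ∅.
n0 ∉ Sat(AX EF (¬wait2 ∧ try1)).

Does not hold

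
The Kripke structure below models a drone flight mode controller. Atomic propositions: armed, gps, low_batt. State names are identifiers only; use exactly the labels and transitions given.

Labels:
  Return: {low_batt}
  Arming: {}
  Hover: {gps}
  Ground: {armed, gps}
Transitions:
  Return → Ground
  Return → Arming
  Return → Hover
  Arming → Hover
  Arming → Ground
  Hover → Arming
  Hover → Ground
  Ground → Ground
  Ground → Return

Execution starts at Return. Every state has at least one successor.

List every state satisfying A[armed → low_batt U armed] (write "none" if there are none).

{Ground}

States satisfying armed → low_batt: {Return, Arming, Hover}.
States satisfying armed: {Ground}.
States satisfying A[armed → low_batt U armed]: {Ground}.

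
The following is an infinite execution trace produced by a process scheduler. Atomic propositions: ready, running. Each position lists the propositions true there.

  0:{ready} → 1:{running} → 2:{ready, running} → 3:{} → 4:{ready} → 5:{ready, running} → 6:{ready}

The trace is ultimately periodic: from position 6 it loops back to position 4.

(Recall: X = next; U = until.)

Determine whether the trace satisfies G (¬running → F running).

¬running → F running holds at every position 0..6, and those are all positions ever visited, so G (¬running → F running) holds.
Positions where ¬running holds: 0, 3, 4, 6.
Check F running at each: 0→ok, 3→ok, 4→ok, 6→ok.

Satisfied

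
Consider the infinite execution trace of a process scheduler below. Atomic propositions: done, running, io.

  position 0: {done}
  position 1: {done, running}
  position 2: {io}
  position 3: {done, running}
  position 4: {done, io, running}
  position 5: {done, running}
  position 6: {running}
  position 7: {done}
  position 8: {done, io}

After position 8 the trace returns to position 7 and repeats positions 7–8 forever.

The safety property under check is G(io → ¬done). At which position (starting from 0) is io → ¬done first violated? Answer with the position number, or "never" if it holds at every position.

Check io → ¬done at each position in order: 0 ✓, 1 ✓, 2 ✓, 3 ✓.
At position 4 the labels are {done, io, running}, so io → ¬done is false there. This is the first violation.

4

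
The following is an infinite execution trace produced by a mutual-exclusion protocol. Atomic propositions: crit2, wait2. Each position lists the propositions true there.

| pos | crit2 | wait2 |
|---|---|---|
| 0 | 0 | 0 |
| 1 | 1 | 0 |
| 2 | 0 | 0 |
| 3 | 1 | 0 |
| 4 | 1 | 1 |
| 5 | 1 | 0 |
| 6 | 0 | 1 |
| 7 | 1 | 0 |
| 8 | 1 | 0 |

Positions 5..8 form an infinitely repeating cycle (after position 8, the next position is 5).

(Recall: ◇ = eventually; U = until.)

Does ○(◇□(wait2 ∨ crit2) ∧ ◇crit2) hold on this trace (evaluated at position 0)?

The position after 0 is 1; ◇□(wait2 ∨ crit2) ∧ ◇crit2 is true there.

Holds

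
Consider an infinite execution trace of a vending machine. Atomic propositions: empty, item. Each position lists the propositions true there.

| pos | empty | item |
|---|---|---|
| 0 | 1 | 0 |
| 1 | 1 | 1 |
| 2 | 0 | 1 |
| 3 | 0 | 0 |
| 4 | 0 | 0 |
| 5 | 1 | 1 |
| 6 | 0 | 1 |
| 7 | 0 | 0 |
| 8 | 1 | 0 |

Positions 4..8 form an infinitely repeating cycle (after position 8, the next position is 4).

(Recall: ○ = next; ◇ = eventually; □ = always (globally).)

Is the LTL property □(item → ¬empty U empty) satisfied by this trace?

item → ¬empty U empty holds at every position 0..8, and those are all positions ever visited, so □(item → ¬empty U empty) holds.
Positions where item holds: 1, 2, 5, 6.
Check ¬empty U empty at each: 1→ok, 2→ok, 5→ok, 6→ok.

Satisfied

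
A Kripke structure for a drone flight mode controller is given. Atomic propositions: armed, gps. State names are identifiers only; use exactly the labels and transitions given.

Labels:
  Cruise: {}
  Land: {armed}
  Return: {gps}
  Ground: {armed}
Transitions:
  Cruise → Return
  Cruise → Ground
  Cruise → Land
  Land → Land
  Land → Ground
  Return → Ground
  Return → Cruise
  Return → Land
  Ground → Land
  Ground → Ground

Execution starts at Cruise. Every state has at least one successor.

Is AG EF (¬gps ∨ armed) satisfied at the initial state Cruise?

Satisfied

States satisfying EF (¬gps ∨ armed): {Cruise, Land, Return, Ground}.
States satisfying AG EF (¬gps ∨ armed): {Cruise, Land, Return, Ground}.
Every state reachable from Cruise satisfies EF (¬gps ∨ armed).
Cruise ∈ Sat(AG EF (¬gps ∨ armed)).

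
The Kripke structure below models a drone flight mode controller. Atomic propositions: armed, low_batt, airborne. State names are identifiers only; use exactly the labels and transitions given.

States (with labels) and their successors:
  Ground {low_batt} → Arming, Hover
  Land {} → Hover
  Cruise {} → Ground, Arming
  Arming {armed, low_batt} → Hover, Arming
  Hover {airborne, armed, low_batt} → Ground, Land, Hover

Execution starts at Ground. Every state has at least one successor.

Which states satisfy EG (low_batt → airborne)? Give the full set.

States satisfying low_batt → airborne: {Land, Cruise, Hover}.
States satisfying EG (low_batt → airborne): {Land, Hover}.

{Land, Hover}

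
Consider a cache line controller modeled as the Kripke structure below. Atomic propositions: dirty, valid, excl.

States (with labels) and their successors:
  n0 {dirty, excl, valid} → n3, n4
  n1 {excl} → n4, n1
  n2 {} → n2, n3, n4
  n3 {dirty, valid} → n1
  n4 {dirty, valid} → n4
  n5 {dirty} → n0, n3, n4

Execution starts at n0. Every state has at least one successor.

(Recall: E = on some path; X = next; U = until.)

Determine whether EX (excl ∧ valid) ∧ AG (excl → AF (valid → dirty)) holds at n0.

States satisfying excl ∧ valid: {n0}.
States satisfying EX (excl ∧ valid): {n5}.
States satisfying excl → AF (valid → dirty): {n0, n1, n2, n3, n4, n5}.
States satisfying AG (excl → AF (valid → dirty)): {n0, n1, n2, n3, n4, n5}.
States satisfying EX (excl ∧ valid) ∧ AG (excl → AF (valid → dirty)): {n5}.
n0 ∉ Sat(EX (excl ∧ valid) ∧ AG (excl → AF (valid → dirty))).

No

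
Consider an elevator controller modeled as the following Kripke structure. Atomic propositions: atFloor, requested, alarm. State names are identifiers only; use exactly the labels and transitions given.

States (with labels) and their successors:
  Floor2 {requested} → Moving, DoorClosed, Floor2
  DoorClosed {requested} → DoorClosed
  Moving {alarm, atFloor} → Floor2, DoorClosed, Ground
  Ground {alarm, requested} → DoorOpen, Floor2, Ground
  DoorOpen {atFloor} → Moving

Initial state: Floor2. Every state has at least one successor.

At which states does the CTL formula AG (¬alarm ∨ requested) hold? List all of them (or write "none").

{DoorClosed}

States satisfying ¬alarm ∨ requested: {Floor2, DoorClosed, Ground, DoorOpen}.
States satisfying AG (¬alarm ∨ requested): {DoorClosed}.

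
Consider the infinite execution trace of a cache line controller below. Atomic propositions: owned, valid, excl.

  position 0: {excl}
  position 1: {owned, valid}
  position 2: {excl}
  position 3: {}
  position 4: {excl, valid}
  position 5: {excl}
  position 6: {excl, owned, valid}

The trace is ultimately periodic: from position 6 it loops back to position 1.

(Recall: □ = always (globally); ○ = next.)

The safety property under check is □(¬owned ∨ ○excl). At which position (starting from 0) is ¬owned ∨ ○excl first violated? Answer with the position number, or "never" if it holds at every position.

Check ¬owned ∨ ○excl at each position in order: 0 ✓, 1 ✓, 2 ✓, 3 ✓, 4 ✓, 5 ✓.
At position 6 the labels are {excl, owned, valid} and the next position 1 has {owned, valid}, so ¬owned ∨ ○excl is false there. This is the first violation.

6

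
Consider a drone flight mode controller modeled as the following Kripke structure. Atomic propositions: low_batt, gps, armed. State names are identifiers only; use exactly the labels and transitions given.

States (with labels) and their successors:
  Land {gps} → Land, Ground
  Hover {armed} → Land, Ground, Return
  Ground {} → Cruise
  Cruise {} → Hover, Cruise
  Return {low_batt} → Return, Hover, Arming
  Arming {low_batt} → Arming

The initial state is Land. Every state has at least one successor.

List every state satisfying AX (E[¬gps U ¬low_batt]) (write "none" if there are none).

States satisfying E[¬gps U ¬low_batt]: {Land, Hover, Ground, Cruise, Return}.
States satisfying AX (E[¬gps U ¬low_batt]): {Land, Hover, Ground, Cruise}.

{Land, Hover, Ground, Cruise}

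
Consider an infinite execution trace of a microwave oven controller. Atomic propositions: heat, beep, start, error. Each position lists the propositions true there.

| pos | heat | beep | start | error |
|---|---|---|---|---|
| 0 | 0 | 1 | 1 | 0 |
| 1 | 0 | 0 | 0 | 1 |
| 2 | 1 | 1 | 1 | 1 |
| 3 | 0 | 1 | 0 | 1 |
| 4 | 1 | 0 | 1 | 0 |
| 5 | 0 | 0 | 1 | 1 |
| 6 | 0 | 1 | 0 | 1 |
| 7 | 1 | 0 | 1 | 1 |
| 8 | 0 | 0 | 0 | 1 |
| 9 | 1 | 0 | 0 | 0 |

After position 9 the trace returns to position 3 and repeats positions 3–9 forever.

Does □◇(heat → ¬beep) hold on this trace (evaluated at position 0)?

Holds

◇(heat → ¬beep) holds at every position 0..9, and those are all positions ever visited, so □◇(heat → ¬beep) holds.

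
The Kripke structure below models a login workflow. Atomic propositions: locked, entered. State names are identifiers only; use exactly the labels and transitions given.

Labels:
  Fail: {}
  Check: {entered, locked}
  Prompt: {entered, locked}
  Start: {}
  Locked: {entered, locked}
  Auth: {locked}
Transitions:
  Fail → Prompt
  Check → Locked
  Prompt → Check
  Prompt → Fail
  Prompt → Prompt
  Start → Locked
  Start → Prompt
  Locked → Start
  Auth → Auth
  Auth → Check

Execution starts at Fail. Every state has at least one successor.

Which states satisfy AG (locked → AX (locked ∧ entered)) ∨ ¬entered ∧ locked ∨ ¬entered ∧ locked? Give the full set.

States satisfying locked → AX (locked ∧ entered): {Fail, Check, Start}.
States satisfying AG (locked → AX (locked ∧ entered)): ∅.
States satisfying ¬entered: {Fail, Start, Auth}.
States satisfying ¬entered ∧ locked: {Auth}.
States satisfying ¬entered ∧ locked ∨ ¬entered ∧ locked: {Auth}.
States satisfying AG (locked → AX (locked ∧ entered)) ∨ ¬entered ∧ locked ∨ ¬entered ∧ locked: {Auth}.

{Auth}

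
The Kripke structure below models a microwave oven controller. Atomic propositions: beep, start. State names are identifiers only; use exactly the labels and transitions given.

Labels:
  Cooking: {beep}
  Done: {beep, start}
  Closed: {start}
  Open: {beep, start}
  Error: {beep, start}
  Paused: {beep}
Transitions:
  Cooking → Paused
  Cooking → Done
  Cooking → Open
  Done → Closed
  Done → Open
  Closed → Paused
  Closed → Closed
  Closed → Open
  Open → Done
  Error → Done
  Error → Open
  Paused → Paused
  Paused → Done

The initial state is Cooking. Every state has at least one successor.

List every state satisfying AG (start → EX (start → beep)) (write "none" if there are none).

{Cooking, Done, Closed, Open, Error, Paused}

States satisfying start → EX (start → beep): {Cooking, Done, Closed, Open, Error, Paused}.
States satisfying AG (start → EX (start → beep)): {Cooking, Done, Closed, Open, Error, Paused}.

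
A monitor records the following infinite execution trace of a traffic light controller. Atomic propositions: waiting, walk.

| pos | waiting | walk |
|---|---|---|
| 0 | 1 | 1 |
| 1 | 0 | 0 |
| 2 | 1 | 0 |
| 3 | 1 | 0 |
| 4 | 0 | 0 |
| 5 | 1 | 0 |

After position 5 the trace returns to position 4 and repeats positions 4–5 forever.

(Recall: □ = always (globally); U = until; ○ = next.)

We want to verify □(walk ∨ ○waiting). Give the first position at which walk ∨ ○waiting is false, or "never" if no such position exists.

3

Check walk ∨ ○waiting at each position in order: 0 ✓, 1 ✓, 2 ✓.
At position 3 the labels are {waiting} and the next position 4 has {}, so walk ∨ ○waiting is false there. This is the first violation.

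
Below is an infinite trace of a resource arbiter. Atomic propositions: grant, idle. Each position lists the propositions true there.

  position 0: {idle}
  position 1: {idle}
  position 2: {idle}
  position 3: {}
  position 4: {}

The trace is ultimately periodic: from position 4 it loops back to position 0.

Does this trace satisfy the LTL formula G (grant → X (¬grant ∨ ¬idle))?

grant → X (¬grant ∨ ¬idle) holds at every position 0..4, and those are all positions ever visited, so G (grant → X (¬grant ∨ ¬idle)) holds.

Yes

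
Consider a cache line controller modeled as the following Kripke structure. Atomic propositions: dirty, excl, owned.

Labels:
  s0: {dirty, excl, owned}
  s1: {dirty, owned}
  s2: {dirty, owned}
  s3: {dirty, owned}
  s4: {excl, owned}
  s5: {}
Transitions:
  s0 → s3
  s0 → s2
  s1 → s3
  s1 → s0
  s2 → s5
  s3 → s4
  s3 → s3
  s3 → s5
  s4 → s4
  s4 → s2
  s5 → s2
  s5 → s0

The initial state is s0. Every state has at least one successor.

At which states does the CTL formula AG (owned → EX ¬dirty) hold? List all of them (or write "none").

States satisfying owned → EX ¬dirty: {s2, s3, s4, s5}.
States satisfying AG (owned → EX ¬dirty): ∅.

none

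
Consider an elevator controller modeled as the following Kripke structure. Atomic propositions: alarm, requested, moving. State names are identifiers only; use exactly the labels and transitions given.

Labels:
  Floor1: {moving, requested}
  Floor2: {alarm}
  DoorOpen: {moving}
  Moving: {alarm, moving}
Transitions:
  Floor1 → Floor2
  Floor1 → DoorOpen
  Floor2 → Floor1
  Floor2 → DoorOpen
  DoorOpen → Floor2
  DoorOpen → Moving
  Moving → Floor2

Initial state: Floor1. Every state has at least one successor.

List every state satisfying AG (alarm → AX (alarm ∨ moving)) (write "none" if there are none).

{Floor1, Floor2, DoorOpen, Moving}

States satisfying alarm → AX (alarm ∨ moving): {Floor1, Floor2, DoorOpen, Moving}.
States satisfying AG (alarm → AX (alarm ∨ moving)): {Floor1, Floor2, DoorOpen, Moving}.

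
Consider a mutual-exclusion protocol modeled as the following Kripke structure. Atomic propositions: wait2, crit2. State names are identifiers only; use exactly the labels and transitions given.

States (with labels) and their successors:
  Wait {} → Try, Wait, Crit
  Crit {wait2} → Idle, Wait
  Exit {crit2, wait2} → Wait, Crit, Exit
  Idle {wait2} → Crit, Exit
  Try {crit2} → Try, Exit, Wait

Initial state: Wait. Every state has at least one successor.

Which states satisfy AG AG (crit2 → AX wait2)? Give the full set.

none

States satisfying AG (crit2 → AX wait2): ∅.
States satisfying AG AG (crit2 → AX wait2): ∅.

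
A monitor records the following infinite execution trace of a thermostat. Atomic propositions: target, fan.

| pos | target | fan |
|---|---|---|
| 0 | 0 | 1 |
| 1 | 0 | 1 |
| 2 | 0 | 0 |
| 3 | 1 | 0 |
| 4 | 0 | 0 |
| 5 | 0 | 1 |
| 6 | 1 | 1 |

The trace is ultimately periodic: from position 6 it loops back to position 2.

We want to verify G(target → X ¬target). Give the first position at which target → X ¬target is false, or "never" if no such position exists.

target → X ¬target holds at every position 0..6, and those are all the positions the trace ever visits, so the invariant G(target → X ¬target) is never violated.

never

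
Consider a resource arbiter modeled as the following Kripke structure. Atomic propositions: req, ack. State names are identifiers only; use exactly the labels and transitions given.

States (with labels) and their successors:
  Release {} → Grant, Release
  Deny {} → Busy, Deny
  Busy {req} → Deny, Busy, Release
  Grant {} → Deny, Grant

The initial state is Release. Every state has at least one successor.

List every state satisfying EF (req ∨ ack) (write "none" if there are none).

States satisfying req ∨ ack: {Busy}.
States satisfying EF (req ∨ ack): {Release, Deny, Busy, Grant}.

{Release, Deny, Busy, Grant}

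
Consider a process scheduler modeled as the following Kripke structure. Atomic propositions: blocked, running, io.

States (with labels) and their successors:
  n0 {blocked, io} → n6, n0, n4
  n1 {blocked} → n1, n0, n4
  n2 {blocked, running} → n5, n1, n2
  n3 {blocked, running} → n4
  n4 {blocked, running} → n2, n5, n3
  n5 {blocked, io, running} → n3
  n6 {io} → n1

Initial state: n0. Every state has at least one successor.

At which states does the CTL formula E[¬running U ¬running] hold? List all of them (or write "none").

{n0, n1, n6}

States satisfying ¬running: {n0, n1, n6}.
States satisfying E[¬running U ¬running]: {n0, n1, n6}.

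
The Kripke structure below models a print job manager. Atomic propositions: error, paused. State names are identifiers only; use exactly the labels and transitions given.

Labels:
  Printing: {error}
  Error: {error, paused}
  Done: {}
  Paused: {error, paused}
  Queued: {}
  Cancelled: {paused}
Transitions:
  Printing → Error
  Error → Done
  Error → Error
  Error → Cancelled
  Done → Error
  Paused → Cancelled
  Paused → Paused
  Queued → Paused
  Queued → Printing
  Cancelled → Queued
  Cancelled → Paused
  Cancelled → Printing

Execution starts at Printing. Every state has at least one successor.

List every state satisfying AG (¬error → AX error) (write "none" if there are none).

none

States satisfying ¬error → AX error: {Printing, Error, Done, Paused, Queued}.
States satisfying AG (¬error → AX error): ∅.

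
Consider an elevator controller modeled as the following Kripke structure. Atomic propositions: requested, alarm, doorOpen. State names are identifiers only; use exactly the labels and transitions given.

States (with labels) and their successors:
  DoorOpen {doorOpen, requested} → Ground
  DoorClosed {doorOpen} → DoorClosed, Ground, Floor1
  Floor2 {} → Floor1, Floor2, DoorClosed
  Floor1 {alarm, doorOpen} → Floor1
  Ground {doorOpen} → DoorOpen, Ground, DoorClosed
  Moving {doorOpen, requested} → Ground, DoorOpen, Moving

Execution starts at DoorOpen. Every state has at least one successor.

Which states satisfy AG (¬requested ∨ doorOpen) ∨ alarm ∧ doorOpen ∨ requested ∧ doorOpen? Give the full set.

States satisfying ¬requested ∨ doorOpen: {DoorOpen, DoorClosed, Floor2, Floor1, Ground, Moving}.
States satisfying AG (¬requested ∨ doorOpen): {DoorOpen, DoorClosed, Floor2, Floor1, Ground, Moving}.
States satisfying alarm ∧ doorOpen: {Floor1}.
States satisfying requested ∧ doorOpen: {DoorOpen, Moving}.
States satisfying alarm ∧ doorOpen ∨ requested ∧ doorOpen: {DoorOpen, Floor1, Moving}.
States satisfying AG (¬requested ∨ doorOpen) ∨ alarm ∧ doorOpen ∨ requested ∧ doorOpen: {DoorOpen, DoorClosed, Floor2, Floor1, Ground, Moving}.

{DoorOpen, DoorClosed, Floor2, Floor1, Ground, Moving}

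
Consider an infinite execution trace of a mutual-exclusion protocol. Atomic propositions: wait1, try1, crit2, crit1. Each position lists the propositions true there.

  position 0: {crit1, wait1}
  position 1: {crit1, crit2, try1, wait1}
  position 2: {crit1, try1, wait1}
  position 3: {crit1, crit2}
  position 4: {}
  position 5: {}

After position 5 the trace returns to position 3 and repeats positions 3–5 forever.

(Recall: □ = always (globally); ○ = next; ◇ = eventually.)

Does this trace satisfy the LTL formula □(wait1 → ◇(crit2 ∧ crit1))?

Yes

wait1 → ◇(crit2 ∧ crit1) holds at every position 0..5, and those are all positions ever visited, so □(wait1 → ◇(crit2 ∧ crit1)) holds.
Positions where wait1 holds: 0, 1, 2.
Check ◇(crit2 ∧ crit1) at each: 0→ok, 1→ok, 2→ok.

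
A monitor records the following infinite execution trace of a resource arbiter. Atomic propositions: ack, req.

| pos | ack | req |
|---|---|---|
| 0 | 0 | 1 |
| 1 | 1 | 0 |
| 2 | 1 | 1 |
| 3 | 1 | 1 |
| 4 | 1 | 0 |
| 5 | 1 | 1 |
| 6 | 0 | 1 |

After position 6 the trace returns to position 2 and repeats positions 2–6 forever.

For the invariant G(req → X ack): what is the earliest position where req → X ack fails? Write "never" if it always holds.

Check req → X ack at each position in order: 0 ✓, 1 ✓, 2 ✓, 3 ✓, 4 ✓.
At position 5 the labels are {ack, req} and the next position 6 has {req}, so req → X ack is false there. This is the first violation.

5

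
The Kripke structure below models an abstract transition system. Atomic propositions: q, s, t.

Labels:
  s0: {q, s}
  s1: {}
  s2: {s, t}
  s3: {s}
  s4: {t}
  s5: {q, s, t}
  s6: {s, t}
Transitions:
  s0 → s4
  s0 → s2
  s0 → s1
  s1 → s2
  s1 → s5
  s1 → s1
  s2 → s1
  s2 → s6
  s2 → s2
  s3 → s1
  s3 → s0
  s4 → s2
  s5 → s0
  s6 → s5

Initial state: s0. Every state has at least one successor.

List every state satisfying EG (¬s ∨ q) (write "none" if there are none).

{s0, s1, s5}

States satisfying ¬s ∨ q: {s0, s1, s4, s5}.
States satisfying EG (¬s ∨ q): {s0, s1, s5}.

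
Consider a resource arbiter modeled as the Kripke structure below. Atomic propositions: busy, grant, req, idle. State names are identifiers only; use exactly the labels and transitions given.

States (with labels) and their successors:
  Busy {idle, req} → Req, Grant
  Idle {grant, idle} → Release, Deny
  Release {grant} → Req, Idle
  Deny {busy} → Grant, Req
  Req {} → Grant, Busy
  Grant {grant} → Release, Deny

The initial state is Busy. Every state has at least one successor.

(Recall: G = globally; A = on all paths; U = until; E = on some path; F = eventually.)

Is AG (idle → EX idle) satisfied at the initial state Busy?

Does not hold

States satisfying idle → EX idle: {Release, Deny, Req, Grant}.
States satisfying AG (idle → EX idle): ∅.
Busy is reachable from Busy and violates idle → EX idle, so AG fails at Busy.
Busy ∉ Sat(AG (idle → EX idle)).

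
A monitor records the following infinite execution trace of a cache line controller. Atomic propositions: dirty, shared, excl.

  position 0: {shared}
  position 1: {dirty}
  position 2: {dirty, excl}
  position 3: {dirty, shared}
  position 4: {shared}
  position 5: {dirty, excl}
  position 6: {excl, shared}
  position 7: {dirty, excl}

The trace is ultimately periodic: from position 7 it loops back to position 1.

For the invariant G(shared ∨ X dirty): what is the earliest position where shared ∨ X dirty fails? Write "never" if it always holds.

5

Check shared ∨ X dirty at each position in order: 0 ✓, 1 ✓, 2 ✓, 3 ✓, 4 ✓.
At position 5 the labels are {dirty, excl} and the next position 6 has {excl, shared}, so shared ∨ X dirty is false there. This is the first violation.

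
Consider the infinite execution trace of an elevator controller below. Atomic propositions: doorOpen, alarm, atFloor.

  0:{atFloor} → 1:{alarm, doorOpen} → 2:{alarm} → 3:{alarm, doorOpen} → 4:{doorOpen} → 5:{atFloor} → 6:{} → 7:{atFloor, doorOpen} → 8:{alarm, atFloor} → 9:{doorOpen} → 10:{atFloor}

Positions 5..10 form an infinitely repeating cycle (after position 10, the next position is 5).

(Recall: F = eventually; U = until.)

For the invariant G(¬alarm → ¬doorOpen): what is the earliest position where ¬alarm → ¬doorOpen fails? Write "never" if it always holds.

Check ¬alarm → ¬doorOpen at each position in order: 0 ✓, 1 ✓, 2 ✓, 3 ✓.
At position 4 the labels are {doorOpen}, so ¬alarm → ¬doorOpen is false there. This is the first violation.

4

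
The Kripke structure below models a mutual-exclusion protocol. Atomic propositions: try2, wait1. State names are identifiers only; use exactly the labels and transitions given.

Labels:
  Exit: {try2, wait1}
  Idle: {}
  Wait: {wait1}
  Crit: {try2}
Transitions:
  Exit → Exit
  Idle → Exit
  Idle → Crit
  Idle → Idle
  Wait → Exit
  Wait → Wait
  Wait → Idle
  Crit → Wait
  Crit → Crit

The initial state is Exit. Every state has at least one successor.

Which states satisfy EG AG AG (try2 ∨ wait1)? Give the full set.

States satisfying AG AG (try2 ∨ wait1): {Exit}.
States satisfying EG AG AG (try2 ∨ wait1): {Exit}.

{Exit}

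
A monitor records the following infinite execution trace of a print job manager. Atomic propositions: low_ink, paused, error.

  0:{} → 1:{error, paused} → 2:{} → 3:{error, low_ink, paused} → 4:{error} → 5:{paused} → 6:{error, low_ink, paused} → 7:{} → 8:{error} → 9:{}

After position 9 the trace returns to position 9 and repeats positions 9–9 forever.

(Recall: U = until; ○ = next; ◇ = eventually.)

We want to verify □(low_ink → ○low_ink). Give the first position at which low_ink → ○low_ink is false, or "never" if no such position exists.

Check low_ink → ○low_ink at each position in order: 0 ✓, 1 ✓, 2 ✓.
At position 3 the labels are {error, low_ink, paused} and the next position 4 has {error}, so low_ink → ○low_ink is false there. This is the first violation.

3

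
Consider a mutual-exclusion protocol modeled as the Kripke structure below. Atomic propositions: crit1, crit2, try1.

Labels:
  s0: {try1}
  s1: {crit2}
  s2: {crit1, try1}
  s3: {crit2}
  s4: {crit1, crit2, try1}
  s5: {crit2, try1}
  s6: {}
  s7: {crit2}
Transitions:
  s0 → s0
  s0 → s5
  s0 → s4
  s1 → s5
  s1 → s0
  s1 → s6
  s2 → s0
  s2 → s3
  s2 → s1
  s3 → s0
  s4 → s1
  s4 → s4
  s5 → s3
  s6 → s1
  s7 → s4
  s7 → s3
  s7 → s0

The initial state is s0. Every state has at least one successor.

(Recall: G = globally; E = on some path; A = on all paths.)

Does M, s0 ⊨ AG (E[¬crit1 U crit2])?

Yes

States satisfying E[¬crit1 U crit2]: {s0, s1, s3, s4, s5, s6, s7}.
States satisfying AG (E[¬crit1 U crit2]): {s0, s1, s3, s4, s5, s6, s7}.
Every state reachable from s0 satisfies E[¬crit1 U crit2].
s0 ∈ Sat(AG (E[¬crit1 U crit2])).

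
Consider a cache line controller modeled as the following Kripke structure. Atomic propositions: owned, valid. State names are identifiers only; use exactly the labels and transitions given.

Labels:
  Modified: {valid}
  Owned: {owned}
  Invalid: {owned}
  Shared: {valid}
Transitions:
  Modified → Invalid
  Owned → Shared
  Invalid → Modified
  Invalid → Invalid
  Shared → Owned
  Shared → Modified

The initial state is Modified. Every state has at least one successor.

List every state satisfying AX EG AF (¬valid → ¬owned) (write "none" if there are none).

{Owned}

States satisfying EG AF (¬valid → ¬owned): {Owned, Shared}.
States satisfying AX EG AF (¬valid → ¬owned): {Owned}.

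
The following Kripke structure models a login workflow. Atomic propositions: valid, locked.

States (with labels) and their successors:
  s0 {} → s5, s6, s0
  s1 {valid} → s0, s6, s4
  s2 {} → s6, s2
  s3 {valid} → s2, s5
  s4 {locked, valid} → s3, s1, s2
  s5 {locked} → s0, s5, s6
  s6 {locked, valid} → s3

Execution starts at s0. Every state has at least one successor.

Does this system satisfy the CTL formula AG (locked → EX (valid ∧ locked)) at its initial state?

Does not hold

States satisfying locked → EX (valid ∧ locked): {s0, s1, s2, s3, s5}.
States satisfying AG (locked → EX (valid ∧ locked)): ∅.
s6 is reachable from s0 and violates locked → EX (valid ∧ locked), so AG fails at s0.
s0 ∉ Sat(AG (locked → EX (valid ∧ locked))).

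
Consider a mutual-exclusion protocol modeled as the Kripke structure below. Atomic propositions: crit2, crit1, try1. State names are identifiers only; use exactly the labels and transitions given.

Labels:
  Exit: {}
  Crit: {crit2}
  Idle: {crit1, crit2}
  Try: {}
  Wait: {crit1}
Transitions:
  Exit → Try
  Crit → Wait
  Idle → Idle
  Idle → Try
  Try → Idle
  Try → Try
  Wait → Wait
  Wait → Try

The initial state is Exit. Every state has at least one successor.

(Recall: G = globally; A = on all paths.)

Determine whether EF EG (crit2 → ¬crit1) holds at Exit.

Yes

States satisfying EG (crit2 → ¬crit1): {Exit, Crit, Try, Wait}.
States satisfying EF EG (crit2 → ¬crit1): {Exit, Crit, Idle, Try, Wait}.
Some path from Exit reaches a state where EG (crit2 → ¬crit1) holds.
Exit ∈ Sat(EF EG (crit2 → ¬crit1)).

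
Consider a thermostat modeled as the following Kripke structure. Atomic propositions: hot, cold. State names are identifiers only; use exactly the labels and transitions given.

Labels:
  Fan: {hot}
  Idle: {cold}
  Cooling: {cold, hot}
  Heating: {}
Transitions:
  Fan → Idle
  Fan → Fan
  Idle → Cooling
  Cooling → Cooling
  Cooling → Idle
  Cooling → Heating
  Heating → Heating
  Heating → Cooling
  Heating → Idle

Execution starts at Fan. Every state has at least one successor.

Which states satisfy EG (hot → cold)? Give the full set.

States satisfying hot → cold: {Idle, Cooling, Heating}.
States satisfying EG (hot → cold): {Idle, Cooling, Heating}.

{Idle, Cooling, Heating}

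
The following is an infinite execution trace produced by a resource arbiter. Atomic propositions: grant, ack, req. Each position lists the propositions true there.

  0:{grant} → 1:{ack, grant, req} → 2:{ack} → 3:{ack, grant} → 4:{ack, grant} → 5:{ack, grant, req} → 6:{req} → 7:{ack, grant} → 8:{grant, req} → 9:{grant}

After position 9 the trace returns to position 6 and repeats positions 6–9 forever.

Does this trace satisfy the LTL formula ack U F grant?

Yes

Walking from position 0: F grant first holds at position 0, and ack holds at every earlier position along the way, so ack U F grant holds.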